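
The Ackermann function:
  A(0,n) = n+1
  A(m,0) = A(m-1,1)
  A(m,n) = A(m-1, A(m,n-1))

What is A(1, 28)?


A(1, 28) = A(0, A(1, 27))
  A(1, 27) = A(0, A(1, 26))
    A(1, 26) = A(0, A(1, 25))
      A(1, 25) = A(0, A(1, 24))
        A(1, 24) = A(0, A(1, 23))
          A(1, 23) = A(0, A(1, 22))
          A(1, 22) = A(0, A(1, 21))
          A(1, 21) = A(0, A(1, 20))
          A(1, 20) = A(0, A(1, 19))
          A(1, 19) = A(0, A(1, 18))
          A(1, 18) = A(0, A(1, 17))
          A(1, 17) = A(0, A(1, 16))
          A(1, 16) = A(0, A(1, 15))
          A(1, 15) = A(0, A(1, 14))
          A(1, 14) = A(0, A(1, 13))
          A(1, 13) = A(0, A(1, 12))
          A(1, 12) = A(0, A(1, 11))
          A(1, 11) = A(0, A(1, 10))
          A(1, 10) = A(0, A(1, 9))
          A(1, 9) = A(0, A(1, 8))
          A(1, 8) = A(0, A(1, 7))
          A(1, 7) = A(0, A(1, 6))
          A(1, 6) = A(0, A(1, 5))
          A(1, 5) = A(0, A(1, 4))
          A(1, 4) = A(0, A(1, 3))
... (trace truncated)
Result: A(1, 28) = 30

30


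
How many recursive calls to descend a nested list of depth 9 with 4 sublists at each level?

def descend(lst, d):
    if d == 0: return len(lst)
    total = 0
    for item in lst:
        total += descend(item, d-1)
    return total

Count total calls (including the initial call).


At depth 0 (root): 1 call
At depth 1: each of 1 parents calls descend on 4 children = 4 calls
At depth 2: each of 4 parents calls descend on 4 children = 16 calls
At depth 3: each of 16 parents calls descend on 4 children = 64 calls
At depth 4: each of 64 parents calls descend on 4 children = 256 calls
At depth 5: each of 256 parents calls descend on 4 children = 1024 calls
At depth 6: each of 1024 parents calls descend on 4 children = 4096 calls
At depth 7: each of 4096 parents calls descend on 4 children = 16384 calls
At depth 8: each of 16384 parents calls descend on 4 children = 65536 calls
At depth 9: each of 65536 parents calls descend on 4 children = 262144 calls
Total: 1 + 4 + 16 + 64 + 256 + 1024 + 4096 + 16384 + 65536 + 262144 = 349525

349525


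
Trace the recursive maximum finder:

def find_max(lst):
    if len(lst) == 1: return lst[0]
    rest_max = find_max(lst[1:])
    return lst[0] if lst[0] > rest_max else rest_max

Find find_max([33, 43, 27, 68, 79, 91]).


find_max([33, 43, 27, 68, 79, 91]): compare 33 with find_max([43, 27, 68, 79, 91])
find_max([43, 27, 68, 79, 91]): compare 43 with find_max([27, 68, 79, 91])
find_max([27, 68, 79, 91]): compare 27 with find_max([68, 79, 91])
find_max([68, 79, 91]): compare 68 with find_max([79, 91])
find_max([79, 91]): compare 79 with find_max([91])
find_max([91]) = 91  (base case)
Compare 79 with 91 -> 91
Compare 68 with 91 -> 91
Compare 27 with 91 -> 91
Compare 43 with 91 -> 91
Compare 33 with 91 -> 91

91


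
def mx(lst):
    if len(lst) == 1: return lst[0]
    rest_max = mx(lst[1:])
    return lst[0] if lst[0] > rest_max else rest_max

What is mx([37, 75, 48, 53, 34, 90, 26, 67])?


mx([37, 75, 48, 53, 34, 90, 26, 67]): compare 37 with mx([75, 48, 53, 34, 90, 26, 67])
mx([75, 48, 53, 34, 90, 26, 67]): compare 75 with mx([48, 53, 34, 90, 26, 67])
mx([48, 53, 34, 90, 26, 67]): compare 48 with mx([53, 34, 90, 26, 67])
mx([53, 34, 90, 26, 67]): compare 53 with mx([34, 90, 26, 67])
mx([34, 90, 26, 67]): compare 34 with mx([90, 26, 67])
mx([90, 26, 67]): compare 90 with mx([26, 67])
mx([26, 67]): compare 26 with mx([67])
mx([67]) = 67  (base case)
Compare 26 with 67 -> 67
Compare 90 with 67 -> 90
Compare 34 with 90 -> 90
Compare 53 with 90 -> 90
Compare 48 with 90 -> 90
Compare 75 with 90 -> 90
Compare 37 with 90 -> 90

90


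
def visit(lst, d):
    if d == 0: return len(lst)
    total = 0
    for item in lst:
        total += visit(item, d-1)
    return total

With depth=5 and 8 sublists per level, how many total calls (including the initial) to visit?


At depth 0 (root): 1 call
At depth 1: each of 1 parents calls visit on 8 children = 8 calls
At depth 2: each of 8 parents calls visit on 8 children = 64 calls
At depth 3: each of 64 parents calls visit on 8 children = 512 calls
At depth 4: each of 512 parents calls visit on 8 children = 4096 calls
At depth 5: each of 4096 parents calls visit on 8 children = 32768 calls
Total: 1 + 8 + 64 + 512 + 4096 + 32768 = 37449

37449


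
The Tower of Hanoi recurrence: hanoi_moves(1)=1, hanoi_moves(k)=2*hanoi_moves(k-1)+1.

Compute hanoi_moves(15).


hanoi_moves(15) = 2 * hanoi_moves(14) + 1
hanoi_moves(14) = 2 * hanoi_moves(13) + 1
hanoi_moves(13) = 2 * hanoi_moves(12) + 1
hanoi_moves(12) = 2 * hanoi_moves(11) + 1
hanoi_moves(11) = 2 * hanoi_moves(10) + 1
hanoi_moves(10) = 2 * hanoi_moves(9) + 1
hanoi_moves(9) = 2 * hanoi_moves(8) + 1
hanoi_moves(8) = 2 * hanoi_moves(7) + 1
hanoi_moves(7) = 2 * hanoi_moves(6) + 1
hanoi_moves(6) = 2 * hanoi_moves(5) + 1
hanoi_moves(5) = 2 * hanoi_moves(4) + 1
hanoi_moves(4) = 2 * hanoi_moves(3) + 1
hanoi_moves(3) = 2 * hanoi_moves(2) + 1
hanoi_moves(2) = 2 * hanoi_moves(1) + 1
hanoi_moves(1) = 1  (base case)
hanoi_moves(2) = 2 * 1 + 1 = 3
hanoi_moves(3) = 2 * 3 + 1 = 7
hanoi_moves(4) = 2 * 7 + 1 = 15
hanoi_moves(5) = 2 * 15 + 1 = 31
hanoi_moves(6) = 2 * 31 + 1 = 63
hanoi_moves(7) = 2 * 63 + 1 = 127
hanoi_moves(8) = 2 * 127 + 1 = 255
hanoi_moves(9) = 2 * 255 + 1 = 511
hanoi_moves(10) = 2 * 511 + 1 = 1023
hanoi_moves(11) = 2 * 1023 + 1 = 2047
hanoi_moves(12) = 2 * 2047 + 1 = 4095
hanoi_moves(13) = 2 * 4095 + 1 = 8191
hanoi_moves(14) = 2 * 8191 + 1 = 16383
hanoi_moves(15) = 2 * 16383 + 1 = 32767

32767


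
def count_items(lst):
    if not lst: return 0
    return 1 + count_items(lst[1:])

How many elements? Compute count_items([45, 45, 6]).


count_items([45, 45, 6]) = 1 + count_items([45, 6])
count_items([45, 6]) = 1 + count_items([6])
count_items([6]) = 1 + count_items([])
count_items([]) = 0  (base case)
Unwinding: 1 + 1 + 1 + 0 = 3

3


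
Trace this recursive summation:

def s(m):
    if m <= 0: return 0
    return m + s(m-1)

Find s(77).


s(77)
= 77 + 76 + 75 + 74 + 73 + 72 + 71 + 70 + 69 + 68 + 67 + 66 + 65 + 64 + 63 + 62 + 61 + 60 + 59 + 58 + 57 + 56 + 55 + 54 + 53 + 52 + 51 + 50 + 49 + 48 + 47 + 46 + 45 + 44 + 43 + 42 + 41 + 40 + 39 + 38 + 37 + 36 + 35 + 34 + 33 + 32 + 31 + 30 + 29 + 28 + 27 + 26 + 25 + 24 + 23 + 22 + 21 + 20 + 19 + 18 + 17 + 16 + 15 + 14 + 13 + 12 + 11 + 10 + 9 + 8 + 7 + 6 + 5 + 4 + 3 + 2 + 1 + s(0)
= 77 + 76 + 75 + 74 + 73 + 72 + 71 + 70 + 69 + 68 + 67 + 66 + 65 + 64 + 63 + 62 + 61 + 60 + 59 + 58 + 57 + 56 + 55 + 54 + 53 + 52 + 51 + 50 + 49 + 48 + 47 + 46 + 45 + 44 + 43 + 42 + 41 + 40 + 39 + 38 + 37 + 36 + 35 + 34 + 33 + 32 + 31 + 30 + 29 + 28 + 27 + 26 + 25 + 24 + 23 + 22 + 21 + 20 + 19 + 18 + 17 + 16 + 15 + 14 + 13 + 12 + 11 + 10 + 9 + 8 + 7 + 6 + 5 + 4 + 3 + 2 + 1 + 0
= 3003

3003


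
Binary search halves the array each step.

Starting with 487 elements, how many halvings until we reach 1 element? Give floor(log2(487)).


487 / 2 = 243
243 / 2 = 121
121 / 2 = 60
60 / 2 = 30
30 / 2 = 15
15 / 2 = 7
7 / 2 = 3
3 / 2 = 1
Reached 1 after 8 halvings

8


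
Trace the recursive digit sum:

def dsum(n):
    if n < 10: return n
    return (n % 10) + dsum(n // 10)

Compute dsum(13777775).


dsum(13777775) = 5 + dsum(1377777)
dsum(1377777) = 7 + dsum(137777)
dsum(137777) = 7 + dsum(13777)
dsum(13777) = 7 + dsum(1377)
dsum(1377) = 7 + dsum(137)
dsum(137) = 7 + dsum(13)
dsum(13) = 3 + dsum(1)
dsum(1) = 1  (base case)
Total: 5 + 7 + 7 + 7 + 7 + 7 + 3 + 1 = 44

44


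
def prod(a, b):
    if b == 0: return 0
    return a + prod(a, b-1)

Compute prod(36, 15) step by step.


prod(36, 15) = 36 + prod(36, 14)
prod(36, 14) = 36 + prod(36, 13)
prod(36, 13) = 36 + prod(36, 12)
prod(36, 12) = 36 + prod(36, 11)
prod(36, 11) = 36 + prod(36, 10)
prod(36, 10) = 36 + prod(36, 9)
prod(36, 9) = 36 + prod(36, 8)
prod(36, 8) = 36 + prod(36, 7)
prod(36, 7) = 36 + prod(36, 6)
prod(36, 6) = 36 + prod(36, 5)
prod(36, 5) = 36 + prod(36, 4)
prod(36, 4) = 36 + prod(36, 3)
prod(36, 3) = 36 + prod(36, 2)
prod(36, 2) = 36 + prod(36, 1)
prod(36, 1) = 36 + prod(36, 0)
prod(36, 0) = 0  (base case)
Total: 36 + 36 + 36 + 36 + 36 + 36 + 36 + 36 + 36 + 36 + 36 + 36 + 36 + 36 + 36 + 0 = 540

540


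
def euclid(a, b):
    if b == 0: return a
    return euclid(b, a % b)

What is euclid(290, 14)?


euclid(290, 14) = euclid(14, 10)
euclid(14, 10) = euclid(10, 4)
euclid(10, 4) = euclid(4, 2)
euclid(4, 2) = euclid(2, 0)
euclid(2, 0) = 2  (base case)

2


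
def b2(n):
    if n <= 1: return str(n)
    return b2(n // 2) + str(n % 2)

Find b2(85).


b2(85) = b2(42) + '1'
b2(42) = b2(21) + '0'
b2(21) = b2(10) + '1'
b2(10) = b2(5) + '0'
b2(5) = b2(2) + '1'
b2(2) = b2(1) + '0'
b2(1) = '1'  (base case)
Concatenating: '1' + '0' + '1' + '0' + '1' + '0' + '1' = '1010101'

1010101


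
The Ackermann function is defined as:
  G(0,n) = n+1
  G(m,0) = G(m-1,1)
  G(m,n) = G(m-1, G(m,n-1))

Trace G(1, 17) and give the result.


G(1, 17) = G(0, G(1, 16))
  G(1, 16) = G(0, G(1, 15))
    G(1, 15) = G(0, G(1, 14))
      G(1, 14) = G(0, G(1, 13))
        G(1, 13) = G(0, G(1, 12))
          G(1, 12) = G(0, G(1, 11))
          G(1, 11) = G(0, G(1, 10))
          G(1, 10) = G(0, G(1, 9))
          G(1, 9) = G(0, G(1, 8))
          G(1, 8) = G(0, G(1, 7))
          G(1, 7) = G(0, G(1, 6))
          G(1, 6) = G(0, G(1, 5))
          G(1, 5) = G(0, G(1, 4))
          G(1, 4) = G(0, G(1, 3))
          G(1, 3) = G(0, G(1, 2))
          G(1, 2) = G(0, G(1, 1))
          G(1, 1) = G(0, G(1, 0))
          G(1, 0) = G(0, 1)
          G(0, 1) = 2
            = G(0, 2)
          G(0, 2) = 3
            = G(0, 3)
          G(0, 3) = 4
            = G(0, 4)
          G(0, 4) = 5
... (trace truncated)
Result: G(1, 17) = 19

19


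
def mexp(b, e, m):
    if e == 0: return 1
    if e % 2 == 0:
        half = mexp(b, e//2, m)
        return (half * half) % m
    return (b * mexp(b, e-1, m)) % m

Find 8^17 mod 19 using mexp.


mexp(8, 17, 19): e is odd, compute mexp(8, 16, 19)
  mexp(8, 16, 19): e is even, compute mexp(8, 8, 19)
    mexp(8, 8, 19): e is even, compute mexp(8, 4, 19)
      mexp(8, 4, 19): e is even, compute mexp(8, 2, 19)
        mexp(8, 2, 19): e is even, compute mexp(8, 1, 19)
          mexp(8, 1, 19): e is odd, compute mexp(8, 0, 19)
          mexp(8, 0, 19) = 1
          (8 * 1) % 19 = 8
        half=8, (8*8) % 19 = 7
      half=7, (7*7) % 19 = 11
    half=11, (11*11) % 19 = 7
  half=7, (7*7) % 19 = 11
(8 * 11) % 19 = 12

12


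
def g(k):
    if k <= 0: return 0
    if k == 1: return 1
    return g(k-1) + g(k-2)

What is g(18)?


Computing g(18) bottom-up:
g(0) = 0
g(1) = 1
g(2) = g(1) + g(0) = 1 + 0 = 1
g(3) = g(2) + g(1) = 1 + 1 = 2
g(4) = g(3) + g(2) = 2 + 1 = 3
g(5) = g(4) + g(3) = 3 + 2 = 5
g(6) = g(5) + g(4) = 5 + 3 = 8
g(7) = g(6) + g(5) = 8 + 5 = 13
g(8) = g(7) + g(6) = 13 + 8 = 21
g(9) = g(8) + g(7) = 21 + 13 = 34
g(10) = g(9) + g(8) = 34 + 21 = 55
g(11) = g(10) + g(9) = 55 + 34 = 89
g(12) = g(11) + g(10) = 89 + 55 = 144
g(13) = g(12) + g(11) = 144 + 89 = 233
g(14) = g(13) + g(12) = 233 + 144 = 377
g(15) = g(14) + g(13) = 377 + 233 = 610
g(16) = g(15) + g(14) = 610 + 377 = 987
g(17) = g(16) + g(15) = 987 + 610 = 1597
g(18) = g(17) + g(16) = 1597 + 987 = 2584

2584


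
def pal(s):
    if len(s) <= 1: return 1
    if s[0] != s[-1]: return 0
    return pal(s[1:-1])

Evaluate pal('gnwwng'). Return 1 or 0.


pal('gnwwng'): s[0]='g' == s[-1]='g' -> check pal('nwwn')
pal('nwwn'): s[0]='n' == s[-1]='n' -> check pal('ww')
pal('ww'): s[0]='w' == s[-1]='w' -> check pal('')
pal(''): len <= 1 -> return 1  (base case)
Result: 1 (palindrome)

1


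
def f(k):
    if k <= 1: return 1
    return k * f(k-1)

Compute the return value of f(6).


f(6)
= 6 * f(5)
= 6 * 5 * f(4)
= 6 * 5 * 4 * f(3)
= 6 * 5 * 4 * 3 * f(2)
= 6 * 5 * 4 * 3 * 2 * f(1)
= 6 * 5 * 4 * 3 * 2 * 1
= 720

720


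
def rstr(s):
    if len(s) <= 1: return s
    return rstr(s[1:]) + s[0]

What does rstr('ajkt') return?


rstr('ajkt') = rstr('jkt') + 'a'
rstr('jkt') = rstr('kt') + 'j'
rstr('kt') = rstr('t') + 'k'
rstr('t') = 't'  (base case)
Concatenating: 't' + 'k' + 'j' + 'a' = 'tkja'

tkja


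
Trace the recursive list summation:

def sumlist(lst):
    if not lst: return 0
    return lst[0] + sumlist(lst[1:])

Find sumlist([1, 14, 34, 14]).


sumlist([1, 14, 34, 14]) = 1 + sumlist([14, 34, 14])
sumlist([14, 34, 14]) = 14 + sumlist([34, 14])
sumlist([34, 14]) = 34 + sumlist([14])
sumlist([14]) = 14 + sumlist([])
sumlist([]) = 0  (base case)
Total: 1 + 14 + 34 + 14 + 0 = 63

63


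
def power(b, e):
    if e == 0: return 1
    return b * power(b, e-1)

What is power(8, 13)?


power(8, 13)
= 8 * power(8, 12)
= 8 * 8 * power(8, 11)
= 8 * 8 * 8 * power(8, 10)
= 8 * 8 * 8 * 8 * power(8, 9)
= 8 * 8 * 8 * 8 * 8 * power(8, 8)
= 8 * 8 * 8 * 8 * 8 * 8 * power(8, 7)
= 8 * 8 * 8 * 8 * 8 * 8 * 8 * power(8, 6)
= 8 * 8 * 8 * 8 * 8 * 8 * 8 * 8 * power(8, 5)
= 8 * 8 * 8 * 8 * 8 * 8 * 8 * 8 * 8 * power(8, 4)
= 8 * 8 * 8 * 8 * 8 * 8 * 8 * 8 * 8 * 8 * power(8, 3)
= 8 * 8 * 8 * 8 * 8 * 8 * 8 * 8 * 8 * 8 * 8 * power(8, 2)
= 8 * 8 * 8 * 8 * 8 * 8 * 8 * 8 * 8 * 8 * 8 * 8 * power(8, 1)
= 8 * 8 * 8 * 8 * 8 * 8 * 8 * 8 * 8 * 8 * 8 * 8 * 8 * power(8, 0)
= 8 * 8 * 8 * 8 * 8 * 8 * 8 * 8 * 8 * 8 * 8 * 8 * 8 * 1
= 549755813888

549755813888


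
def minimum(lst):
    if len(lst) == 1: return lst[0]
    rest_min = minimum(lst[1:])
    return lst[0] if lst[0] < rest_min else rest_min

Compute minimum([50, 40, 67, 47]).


minimum([50, 40, 67, 47]): compare 50 with minimum([40, 67, 47])
minimum([40, 67, 47]): compare 40 with minimum([67, 47])
minimum([67, 47]): compare 67 with minimum([47])
minimum([47]) = 47  (base case)
Compare 67 with 47 -> 47
Compare 40 with 47 -> 40
Compare 50 with 40 -> 40

40


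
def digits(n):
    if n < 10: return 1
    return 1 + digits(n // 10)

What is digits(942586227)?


digits(942586227) = 1 + digits(94258622)
digits(94258622) = 1 + digits(9425862)
digits(9425862) = 1 + digits(942586)
digits(942586) = 1 + digits(94258)
digits(94258) = 1 + digits(9425)
digits(9425) = 1 + digits(942)
digits(942) = 1 + digits(94)
digits(94) = 1 + digits(9)
digits(9) = 1  (base case: 9 < 10)
Unwinding: 1 + 1 + 1 + 1 + 1 + 1 + 1 + 1 + 1 = 9

9


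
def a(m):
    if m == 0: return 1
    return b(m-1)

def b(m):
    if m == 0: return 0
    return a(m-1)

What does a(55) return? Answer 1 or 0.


a(55) = b(54)
b(54) = a(53)
a(53) = b(52)
b(52) = a(51)
a(51) = b(50)
b(50) = a(49)
a(49) = b(48)
b(48) = a(47)
a(47) = b(46)
b(46) = a(45)
a(45) = b(44)
b(44) = a(43)
a(43) = b(42)
b(42) = a(41)
a(41) = b(40)
b(40) = a(39)
a(39) = b(38)
b(38) = a(37)
a(37) = b(36)
b(36) = a(35)
a(35) = b(34)
b(34) = a(33)
a(33) = b(32)
b(32) = a(31)
a(31) = b(30)
b(30) = a(29)
a(29) = b(28)
b(28) = a(27)
a(27) = b(26)
b(26) = a(25)
a(25) = b(24)
b(24) = a(23)
a(23) = b(22)
b(22) = a(21)
a(21) = b(20)
b(20) = a(19)
a(19) = b(18)
b(18) = a(17)
a(17) = b(16)
b(16) = a(15)
a(15) = b(14)
b(14) = a(13)
a(13) = b(12)
b(12) = a(11)
a(11) = b(10)
b(10) = a(9)
a(9) = b(8)
b(8) = a(7)
a(7) = b(6)
b(6) = a(5)
a(5) = b(4)
b(4) = a(3)
a(3) = b(2)
b(2) = a(1)
a(1) = b(0)
b(0) = 0  (base case)
Result: 0

0


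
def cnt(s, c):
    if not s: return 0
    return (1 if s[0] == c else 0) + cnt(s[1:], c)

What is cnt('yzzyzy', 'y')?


s[0]='y' == 'y' -> 1
s[0]='z' != 'y' -> 0
s[0]='z' != 'y' -> 0
s[0]='y' == 'y' -> 1
s[0]='z' != 'y' -> 0
s[0]='y' == 'y' -> 1
Sum: 1 + 0 + 0 + 1 + 0 + 1 = 3

3


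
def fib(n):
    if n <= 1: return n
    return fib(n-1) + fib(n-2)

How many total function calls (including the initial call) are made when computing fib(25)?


Let C(n) = total calls for fib(n)
C(0) = 1, C(1) = 1
C(2) = 1 + C(1) + C(0) = 1 + 1 + 1 = 3
C(3) = 1 + C(2) + C(1) = 1 + 3 + 1 = 5
C(4) = 1 + C(3) + C(2) = 1 + 5 + 3 = 9
C(5) = 1 + C(4) + C(3) = 1 + 9 + 5 = 15
C(6) = 1 + C(5) + C(4) = 1 + 15 + 9 = 25
C(7) = 1 + C(6) + C(5) = 1 + 25 + 15 = 41
C(8) = 1 + C(7) + C(6) = 1 + 41 + 25 = 67
C(9) = 1 + C(8) + C(7) = 1 + 67 + 41 = 109
C(10) = 1 + C(9) + C(8) = 1 + 109 + 67 = 177
C(11) = 1 + C(10) + C(9) = 1 + 177 + 109 = 287
C(12) = 1 + C(11) + C(10) = 1 + 287 + 177 = 465
C(13) = 1 + C(12) + C(11) = 1 + 465 + 287 = 753
C(14) = 1 + C(13) + C(12) = 1 + 753 + 465 = 1219
C(15) = 1 + C(14) + C(13) = 1 + 1219 + 753 = 1973
C(16) = 1 + C(15) + C(14) = 1 + 1973 + 1219 = 3193
C(17) = 1 + C(16) + C(15) = 1 + 3193 + 1973 = 5167
C(18) = 1 + C(17) + C(16) = 1 + 5167 + 3193 = 8361
C(19) = 1 + C(18) + C(17) = 1 + 8361 + 5167 = 13529
C(20) = 1 + C(19) + C(18) = 1 + 13529 + 8361 = 21891
C(21) = 1 + C(20) + C(19) = 1 + 21891 + 13529 = 35421
C(22) = 1 + C(21) + C(20) = 1 + 35421 + 21891 = 57313
C(23) = 1 + C(22) + C(21) = 1 + 57313 + 35421 = 92735
C(24) = 1 + C(23) + C(22) = 1 + 92735 + 57313 = 150049
C(25) = 1 + C(24) + C(23) = 1 + 150049 + 92735 = 242785

242785


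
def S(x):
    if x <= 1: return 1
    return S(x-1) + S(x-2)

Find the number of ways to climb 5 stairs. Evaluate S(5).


Building up from base cases:
S(0) = 1
S(1) = 1
S(2) = S(1) + S(0) = 1 + 1 = 2
S(3) = S(2) + S(1) = 2 + 1 = 3
S(4) = S(3) + S(2) = 3 + 2 = 5
S(5) = S(4) + S(3) = 5 + 3 = 8

8


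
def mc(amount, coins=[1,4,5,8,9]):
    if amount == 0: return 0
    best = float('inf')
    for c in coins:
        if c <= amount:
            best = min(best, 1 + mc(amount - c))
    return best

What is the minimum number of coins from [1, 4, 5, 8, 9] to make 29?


Building up with DP:
mc(0) = 0
mc(1) = min(1+mc(0)=1+0=1) = 1
mc(2) = min(1+mc(1)=1+1=2) = 2
mc(3) = min(1+mc(2)=1+2=3) = 3
mc(4) = min(1+mc(3)=1+3=4, 1+mc(0)=1+0=1) = 1
mc(5) = min(1+mc(4)=1+1=2, 1+mc(1)=1+1=2, 1+mc(0)=1+0=1) = 1
mc(6) = min(1+mc(5)=1+1=2, 1+mc(2)=1+2=3, 1+mc(1)=1+1=2) = 2
mc(7) = min(1+mc(6)=1+2=3, 1+mc(3)=1+3=4, 1+mc(2)=1+2=3) = 3
mc(8) = min(1+mc(7)=1+3=4, 1+mc(4)=1+1=2, 1+mc(3)=1+3=4, 1+mc(0)=1+0=1) = 1
mc(9) = min(1+mc(8)=1+1=2, 1+mc(5)=1+1=2, 1+mc(4)=1+1=2, 1+mc(1)=1+1=2, 1+mc(0)=1+0=1) = 1
mc(10) = min(1+mc(9)=1+1=2, 1+mc(6)=1+2=3, 1+mc(5)=1+1=2, 1+mc(2)=1+2=3, 1+mc(1)=1+1=2) = 2
mc(11) = min(1+mc(10)=1+2=3, 1+mc(7)=1+3=4, 1+mc(6)=1+2=3, 1+mc(3)=1+3=4, 1+mc(2)=1+2=3) = 3
mc(12) = min(1+mc(11)=1+3=4, 1+mc(8)=1+1=2, 1+mc(7)=1+3=4, 1+mc(4)=1+1=2, 1+mc(3)=1+3=4) = 2
mc(13) = min(1+mc(12)=1+2=3, 1+mc(9)=1+1=2, 1+mc(8)=1+1=2, 1+mc(5)=1+1=2, 1+mc(4)=1+1=2) = 2
mc(14) = min(1+mc(13)=1+2=3, 1+mc(10)=1+2=3, 1+mc(9)=1+1=2, 1+mc(6)=1+2=3, 1+mc(5)=1+1=2) = 2
mc(15) = min(1+mc(14)=1+2=3, 1+mc(11)=1+3=4, 1+mc(10)=1+2=3, 1+mc(7)=1+3=4, 1+mc(6)=1+2=3) = 3
mc(16) = min(1+mc(15)=1+3=4, 1+mc(12)=1+2=3, 1+mc(11)=1+3=4, 1+mc(8)=1+1=2, 1+mc(7)=1+3=4) = 2
mc(17) = min(1+mc(16)=1+2=3, 1+mc(13)=1+2=3, 1+mc(12)=1+2=3, 1+mc(9)=1+1=2, 1+mc(8)=1+1=2) = 2
mc(18) = min(1+mc(17)=1+2=3, 1+mc(14)=1+2=3, 1+mc(13)=1+2=3, 1+mc(10)=1+2=3, 1+mc(9)=1+1=2) = 2
mc(19) = min(1+mc(18)=1+2=3, 1+mc(15)=1+3=4, 1+mc(14)=1+2=3, 1+mc(11)=1+3=4, 1+mc(10)=1+2=3) = 3
mc(20) = min(1+mc(19)=1+3=4, 1+mc(16)=1+2=3, 1+mc(15)=1+3=4, 1+mc(12)=1+2=3, 1+mc(11)=1+3=4) = 3
mc(21) = min(1+mc(20)=1+3=4, 1+mc(17)=1+2=3, 1+mc(16)=1+2=3, 1+mc(13)=1+2=3, 1+mc(12)=1+2=3) = 3
mc(22) = min(1+mc(21)=1+3=4, 1+mc(18)=1+2=3, 1+mc(17)=1+2=3, 1+mc(14)=1+2=3, 1+mc(13)=1+2=3) = 3
mc(23) = min(1+mc(22)=1+3=4, 1+mc(19)=1+3=4, 1+mc(18)=1+2=3, 1+mc(15)=1+3=4, 1+mc(14)=1+2=3) = 3
mc(24) = min(1+mc(23)=1+3=4, 1+mc(20)=1+3=4, 1+mc(19)=1+3=4, 1+mc(16)=1+2=3, 1+mc(15)=1+3=4) = 3
mc(25) = min(1+mc(24)=1+3=4, 1+mc(21)=1+3=4, 1+mc(20)=1+3=4, 1+mc(17)=1+2=3, 1+mc(16)=1+2=3) = 3
mc(26) = min(1+mc(25)=1+3=4, 1+mc(22)=1+3=4, 1+mc(21)=1+3=4, 1+mc(18)=1+2=3, 1+mc(17)=1+2=3) = 3
mc(27) = min(1+mc(26)=1+3=4, 1+mc(23)=1+3=4, 1+mc(22)=1+3=4, 1+mc(19)=1+3=4, 1+mc(18)=1+2=3) = 3
mc(28) = min(1+mc(27)=1+3=4, 1+mc(24)=1+3=4, 1+mc(23)=1+3=4, 1+mc(20)=1+3=4, 1+mc(19)=1+3=4) = 4
mc(29) = min(1+mc(28)=1+4=5, 1+mc(25)=1+3=4, 1+mc(24)=1+3=4, 1+mc(21)=1+3=4, 1+mc(20)=1+3=4) = 4

4


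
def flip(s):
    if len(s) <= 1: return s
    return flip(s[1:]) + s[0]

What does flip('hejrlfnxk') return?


flip('hejrlfnxk') = flip('ejrlfnxk') + 'h'
flip('ejrlfnxk') = flip('jrlfnxk') + 'e'
flip('jrlfnxk') = flip('rlfnxk') + 'j'
flip('rlfnxk') = flip('lfnxk') + 'r'
flip('lfnxk') = flip('fnxk') + 'l'
flip('fnxk') = flip('nxk') + 'f'
flip('nxk') = flip('xk') + 'n'
flip('xk') = flip('k') + 'x'
flip('k') = 'k'  (base case)
Concatenating: 'k' + 'x' + 'n' + 'f' + 'l' + 'r' + 'j' + 'e' + 'h' = 'kxnflrjeh'

kxnflrjeh


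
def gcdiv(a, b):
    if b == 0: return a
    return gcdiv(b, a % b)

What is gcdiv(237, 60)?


gcdiv(237, 60) = gcdiv(60, 57)
gcdiv(60, 57) = gcdiv(57, 3)
gcdiv(57, 3) = gcdiv(3, 0)
gcdiv(3, 0) = 3  (base case)

3


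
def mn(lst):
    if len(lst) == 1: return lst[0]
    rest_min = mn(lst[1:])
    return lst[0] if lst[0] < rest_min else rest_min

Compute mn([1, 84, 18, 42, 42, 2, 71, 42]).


mn([1, 84, 18, 42, 42, 2, 71, 42]): compare 1 with mn([84, 18, 42, 42, 2, 71, 42])
mn([84, 18, 42, 42, 2, 71, 42]): compare 84 with mn([18, 42, 42, 2, 71, 42])
mn([18, 42, 42, 2, 71, 42]): compare 18 with mn([42, 42, 2, 71, 42])
mn([42, 42, 2, 71, 42]): compare 42 with mn([42, 2, 71, 42])
mn([42, 2, 71, 42]): compare 42 with mn([2, 71, 42])
mn([2, 71, 42]): compare 2 with mn([71, 42])
mn([71, 42]): compare 71 with mn([42])
mn([42]) = 42  (base case)
Compare 71 with 42 -> 42
Compare 2 with 42 -> 2
Compare 42 with 2 -> 2
Compare 42 with 2 -> 2
Compare 18 with 2 -> 2
Compare 84 with 2 -> 2
Compare 1 with 2 -> 1

1


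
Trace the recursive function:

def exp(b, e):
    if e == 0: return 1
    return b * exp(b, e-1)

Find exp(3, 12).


exp(3, 12)
= 3 * exp(3, 11)
= 3 * 3 * exp(3, 10)
= 3 * 3 * 3 * exp(3, 9)
= 3 * 3 * 3 * 3 * exp(3, 8)
= 3 * 3 * 3 * 3 * 3 * exp(3, 7)
= 3 * 3 * 3 * 3 * 3 * 3 * exp(3, 6)
= 3 * 3 * 3 * 3 * 3 * 3 * 3 * exp(3, 5)
= 3 * 3 * 3 * 3 * 3 * 3 * 3 * 3 * exp(3, 4)
= 3 * 3 * 3 * 3 * 3 * 3 * 3 * 3 * 3 * exp(3, 3)
= 3 * 3 * 3 * 3 * 3 * 3 * 3 * 3 * 3 * 3 * exp(3, 2)
= 3 * 3 * 3 * 3 * 3 * 3 * 3 * 3 * 3 * 3 * 3 * exp(3, 1)
= 3 * 3 * 3 * 3 * 3 * 3 * 3 * 3 * 3 * 3 * 3 * 3 * exp(3, 0)
= 3 * 3 * 3 * 3 * 3 * 3 * 3 * 3 * 3 * 3 * 3 * 3 * 1
= 531441

531441


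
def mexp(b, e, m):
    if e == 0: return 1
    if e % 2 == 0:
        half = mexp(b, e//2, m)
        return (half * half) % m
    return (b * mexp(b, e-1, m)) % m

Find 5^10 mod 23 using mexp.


mexp(5, 10, 23): e is even, compute mexp(5, 5, 23)
  mexp(5, 5, 23): e is odd, compute mexp(5, 4, 23)
    mexp(5, 4, 23): e is even, compute mexp(5, 2, 23)
      mexp(5, 2, 23): e is even, compute mexp(5, 1, 23)
        mexp(5, 1, 23): e is odd, compute mexp(5, 0, 23)
          mexp(5, 0, 23) = 1
        (5 * 1) % 23 = 5
      half=5, (5*5) % 23 = 2
    half=2, (2*2) % 23 = 4
  (5 * 4) % 23 = 20
half=20, (20*20) % 23 = 9

9


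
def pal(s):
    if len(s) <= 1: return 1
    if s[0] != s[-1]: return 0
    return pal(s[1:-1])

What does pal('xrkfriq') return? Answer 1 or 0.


pal('xrkfriq'): s[0]='x' != s[-1]='q' -> return 0
Result: 0 (not a palindrome)

0


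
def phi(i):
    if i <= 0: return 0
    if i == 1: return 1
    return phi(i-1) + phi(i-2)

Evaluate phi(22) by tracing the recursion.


Computing phi(22) bottom-up:
phi(0) = 0
phi(1) = 1
phi(2) = phi(1) + phi(0) = 1 + 0 = 1
phi(3) = phi(2) + phi(1) = 1 + 1 = 2
phi(4) = phi(3) + phi(2) = 2 + 1 = 3
phi(5) = phi(4) + phi(3) = 3 + 2 = 5
phi(6) = phi(5) + phi(4) = 5 + 3 = 8
phi(7) = phi(6) + phi(5) = 8 + 5 = 13
phi(8) = phi(7) + phi(6) = 13 + 8 = 21
phi(9) = phi(8) + phi(7) = 21 + 13 = 34
phi(10) = phi(9) + phi(8) = 34 + 21 = 55
phi(11) = phi(10) + phi(9) = 55 + 34 = 89
phi(12) = phi(11) + phi(10) = 89 + 55 = 144
phi(13) = phi(12) + phi(11) = 144 + 89 = 233
phi(14) = phi(13) + phi(12) = 233 + 144 = 377
phi(15) = phi(14) + phi(13) = 377 + 233 = 610
phi(16) = phi(15) + phi(14) = 610 + 377 = 987
phi(17) = phi(16) + phi(15) = 987 + 610 = 1597
phi(18) = phi(17) + phi(16) = 1597 + 987 = 2584
phi(19) = phi(18) + phi(17) = 2584 + 1597 = 4181
phi(20) = phi(19) + phi(18) = 4181 + 2584 = 6765
phi(21) = phi(20) + phi(19) = 6765 + 4181 = 10946
phi(22) = phi(21) + phi(20) = 10946 + 6765 = 17711

17711


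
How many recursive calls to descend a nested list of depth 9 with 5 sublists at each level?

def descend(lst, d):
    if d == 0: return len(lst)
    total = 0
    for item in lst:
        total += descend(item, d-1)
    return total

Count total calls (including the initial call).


At depth 0 (root): 1 call
At depth 1: each of 1 parents calls descend on 5 children = 5 calls
At depth 2: each of 5 parents calls descend on 5 children = 25 calls
At depth 3: each of 25 parents calls descend on 5 children = 125 calls
At depth 4: each of 125 parents calls descend on 5 children = 625 calls
At depth 5: each of 625 parents calls descend on 5 children = 3125 calls
At depth 6: each of 3125 parents calls descend on 5 children = 15625 calls
At depth 7: each of 15625 parents calls descend on 5 children = 78125 calls
At depth 8: each of 78125 parents calls descend on 5 children = 390625 calls
At depth 9: each of 390625 parents calls descend on 5 children = 1953125 calls
Total: 1 + 5 + 25 + 125 + 625 + 3125 + 15625 + 78125 + 390625 + 1953125 = 2441406

2441406


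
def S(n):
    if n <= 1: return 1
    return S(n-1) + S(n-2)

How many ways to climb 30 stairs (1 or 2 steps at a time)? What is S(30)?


Building up from base cases:
S(0) = 1
S(1) = 1
S(2) = S(1) + S(0) = 1 + 1 = 2
S(3) = S(2) + S(1) = 2 + 1 = 3
S(4) = S(3) + S(2) = 3 + 2 = 5
S(5) = S(4) + S(3) = 5 + 3 = 8
S(6) = S(5) + S(4) = 8 + 5 = 13
S(7) = S(6) + S(5) = 13 + 8 = 21
S(8) = S(7) + S(6) = 21 + 13 = 34
S(9) = S(8) + S(7) = 34 + 21 = 55
S(10) = S(9) + S(8) = 55 + 34 = 89
S(11) = S(10) + S(9) = 89 + 55 = 144
S(12) = S(11) + S(10) = 144 + 89 = 233
S(13) = S(12) + S(11) = 233 + 144 = 377
S(14) = S(13) + S(12) = 377 + 233 = 610
S(15) = S(14) + S(13) = 610 + 377 = 987
S(16) = S(15) + S(14) = 987 + 610 = 1597
S(17) = S(16) + S(15) = 1597 + 987 = 2584
S(18) = S(17) + S(16) = 2584 + 1597 = 4181
S(19) = S(18) + S(17) = 4181 + 2584 = 6765
S(20) = S(19) + S(18) = 6765 + 4181 = 10946
S(21) = S(20) + S(19) = 10946 + 6765 = 17711
S(22) = S(21) + S(20) = 17711 + 10946 = 28657
S(23) = S(22) + S(21) = 28657 + 17711 = 46368
S(24) = S(23) + S(22) = 46368 + 28657 = 75025
S(25) = S(24) + S(23) = 75025 + 46368 = 121393
S(26) = S(25) + S(24) = 121393 + 75025 = 196418
S(27) = S(26) + S(25) = 196418 + 121393 = 317811
S(28) = S(27) + S(26) = 317811 + 196418 = 514229
S(29) = S(28) + S(27) = 514229 + 317811 = 832040
S(30) = S(29) + S(28) = 832040 + 514229 = 1346269

1346269


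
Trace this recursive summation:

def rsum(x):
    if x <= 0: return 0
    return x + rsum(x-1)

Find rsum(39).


rsum(39)
= 39 + 38 + 37 + 36 + 35 + 34 + 33 + 32 + 31 + 30 + 29 + 28 + 27 + 26 + 25 + 24 + 23 + 22 + 21 + 20 + 19 + 18 + 17 + 16 + 15 + 14 + 13 + 12 + 11 + 10 + 9 + 8 + 7 + 6 + 5 + 4 + 3 + 2 + 1 + rsum(0)
= 39 + 38 + 37 + 36 + 35 + 34 + 33 + 32 + 31 + 30 + 29 + 28 + 27 + 26 + 25 + 24 + 23 + 22 + 21 + 20 + 19 + 18 + 17 + 16 + 15 + 14 + 13 + 12 + 11 + 10 + 9 + 8 + 7 + 6 + 5 + 4 + 3 + 2 + 1 + 0
= 780

780


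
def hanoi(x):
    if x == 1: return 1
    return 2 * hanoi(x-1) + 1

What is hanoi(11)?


hanoi(11) = 2 * hanoi(10) + 1
hanoi(10) = 2 * hanoi(9) + 1
hanoi(9) = 2 * hanoi(8) + 1
hanoi(8) = 2 * hanoi(7) + 1
hanoi(7) = 2 * hanoi(6) + 1
hanoi(6) = 2 * hanoi(5) + 1
hanoi(5) = 2 * hanoi(4) + 1
hanoi(4) = 2 * hanoi(3) + 1
hanoi(3) = 2 * hanoi(2) + 1
hanoi(2) = 2 * hanoi(1) + 1
hanoi(1) = 1  (base case)
hanoi(2) = 2 * 1 + 1 = 3
hanoi(3) = 2 * 3 + 1 = 7
hanoi(4) = 2 * 7 + 1 = 15
hanoi(5) = 2 * 15 + 1 = 31
hanoi(6) = 2 * 31 + 1 = 63
hanoi(7) = 2 * 63 + 1 = 127
hanoi(8) = 2 * 127 + 1 = 255
hanoi(9) = 2 * 255 + 1 = 511
hanoi(10) = 2 * 511 + 1 = 1023
hanoi(11) = 2 * 1023 + 1 = 2047

2047


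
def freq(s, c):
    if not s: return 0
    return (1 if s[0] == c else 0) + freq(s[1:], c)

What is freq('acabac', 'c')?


s[0]='a' != 'c' -> 0
s[0]='c' == 'c' -> 1
s[0]='a' != 'c' -> 0
s[0]='b' != 'c' -> 0
s[0]='a' != 'c' -> 0
s[0]='c' == 'c' -> 1
Sum: 0 + 1 + 0 + 0 + 0 + 1 = 2

2


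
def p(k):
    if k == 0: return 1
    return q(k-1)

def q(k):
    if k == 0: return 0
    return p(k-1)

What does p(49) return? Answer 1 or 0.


p(49) = q(48)
q(48) = p(47)
p(47) = q(46)
q(46) = p(45)
p(45) = q(44)
q(44) = p(43)
p(43) = q(42)
q(42) = p(41)
p(41) = q(40)
q(40) = p(39)
p(39) = q(38)
q(38) = p(37)
p(37) = q(36)
q(36) = p(35)
p(35) = q(34)
q(34) = p(33)
p(33) = q(32)
q(32) = p(31)
p(31) = q(30)
q(30) = p(29)
p(29) = q(28)
q(28) = p(27)
p(27) = q(26)
q(26) = p(25)
p(25) = q(24)
q(24) = p(23)
p(23) = q(22)
q(22) = p(21)
p(21) = q(20)
q(20) = p(19)
p(19) = q(18)
q(18) = p(17)
p(17) = q(16)
q(16) = p(15)
p(15) = q(14)
q(14) = p(13)
p(13) = q(12)
q(12) = p(11)
p(11) = q(10)
q(10) = p(9)
p(9) = q(8)
q(8) = p(7)
p(7) = q(6)
q(6) = p(5)
p(5) = q(4)
q(4) = p(3)
p(3) = q(2)
q(2) = p(1)
p(1) = q(0)
q(0) = 0  (base case)
Result: 0

0


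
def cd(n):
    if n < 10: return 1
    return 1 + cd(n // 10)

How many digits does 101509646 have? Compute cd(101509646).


cd(101509646) = 1 + cd(10150964)
cd(10150964) = 1 + cd(1015096)
cd(1015096) = 1 + cd(101509)
cd(101509) = 1 + cd(10150)
cd(10150) = 1 + cd(1015)
cd(1015) = 1 + cd(101)
cd(101) = 1 + cd(10)
cd(10) = 1 + cd(1)
cd(1) = 1  (base case: 1 < 10)
Unwinding: 1 + 1 + 1 + 1 + 1 + 1 + 1 + 1 + 1 = 9

9


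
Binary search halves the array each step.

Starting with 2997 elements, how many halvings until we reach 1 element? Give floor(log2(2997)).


2997 / 2 = 1498
1498 / 2 = 749
749 / 2 = 374
374 / 2 = 187
187 / 2 = 93
93 / 2 = 46
46 / 2 = 23
23 / 2 = 11
11 / 2 = 5
5 / 2 = 2
2 / 2 = 1
Reached 1 after 11 halvings

11


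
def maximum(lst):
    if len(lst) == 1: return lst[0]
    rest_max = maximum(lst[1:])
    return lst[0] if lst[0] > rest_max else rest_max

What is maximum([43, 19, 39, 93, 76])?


maximum([43, 19, 39, 93, 76]): compare 43 with maximum([19, 39, 93, 76])
maximum([19, 39, 93, 76]): compare 19 with maximum([39, 93, 76])
maximum([39, 93, 76]): compare 39 with maximum([93, 76])
maximum([93, 76]): compare 93 with maximum([76])
maximum([76]) = 76  (base case)
Compare 93 with 76 -> 93
Compare 39 with 93 -> 93
Compare 19 with 93 -> 93
Compare 43 with 93 -> 93

93


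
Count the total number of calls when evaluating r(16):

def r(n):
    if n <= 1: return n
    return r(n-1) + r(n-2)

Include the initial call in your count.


Let C(n) = total calls for r(n)
C(0) = 1, C(1) = 1
C(2) = 1 + C(1) + C(0) = 1 + 1 + 1 = 3
C(3) = 1 + C(2) + C(1) = 1 + 3 + 1 = 5
C(4) = 1 + C(3) + C(2) = 1 + 5 + 3 = 9
C(5) = 1 + C(4) + C(3) = 1 + 9 + 5 = 15
C(6) = 1 + C(5) + C(4) = 1 + 15 + 9 = 25
C(7) = 1 + C(6) + C(5) = 1 + 25 + 15 = 41
C(8) = 1 + C(7) + C(6) = 1 + 41 + 25 = 67
C(9) = 1 + C(8) + C(7) = 1 + 67 + 41 = 109
C(10) = 1 + C(9) + C(8) = 1 + 109 + 67 = 177
C(11) = 1 + C(10) + C(9) = 1 + 177 + 109 = 287
C(12) = 1 + C(11) + C(10) = 1 + 287 + 177 = 465
C(13) = 1 + C(12) + C(11) = 1 + 465 + 287 = 753
C(14) = 1 + C(13) + C(12) = 1 + 753 + 465 = 1219
C(15) = 1 + C(14) + C(13) = 1 + 1219 + 753 = 1973
C(16) = 1 + C(15) + C(14) = 1 + 1973 + 1219 = 3193

3193


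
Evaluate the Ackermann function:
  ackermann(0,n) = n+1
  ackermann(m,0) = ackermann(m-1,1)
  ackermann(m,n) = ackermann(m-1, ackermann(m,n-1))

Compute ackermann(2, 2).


ackermann(2, 2) = ackermann(1, ackermann(2, 1))
  ackermann(2, 1) = ackermann(1, ackermann(2, 0))
    ackermann(2, 0) = ackermann(1, 1)
      ackermann(1, 1) = ackermann(0, ackermann(1, 0))
        ackermann(1, 0) = ackermann(0, 1)
          ackermann(0, 1) = 2
        = ackermann(0, 2)
        ackermann(0, 2) = 3
    = ackermann(1, 3)
    ackermann(1, 3) = ackermann(0, ackermann(1, 2))
      ackermann(1, 2) = ackermann(0, ackermann(1, 1))
        ackermann(1, 1) = ackermann(0, ackermann(1, 0))
          ackermann(1, 0) = ackermann(0, 1)
          ackermann(0, 1) = 2
          = ackermann(0, 2)
          ackermann(0, 2) = 3
        = ackermann(0, 3)
        ackermann(0, 3) = 4
      = ackermann(0, 4)
      ackermann(0, 4) = 5
  = ackermann(1, 5)
  ackermann(1, 5) = ackermann(0, ackermann(1, 4))
    ackermann(1, 4) = ackermann(0, ackermann(1, 3))
      ackermann(1, 3) = ackermann(0, ackermann(1, 2))
        ackermann(1, 2) = ackermann(0, ackermann(1, 1))
... (trace truncated)
Result: ackermann(2, 2) = 7

7


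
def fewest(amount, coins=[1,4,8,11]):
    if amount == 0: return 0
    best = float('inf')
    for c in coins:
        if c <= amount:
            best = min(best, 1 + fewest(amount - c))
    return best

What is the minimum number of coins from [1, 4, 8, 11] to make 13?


Building up with DP:
fewest(0) = 0
fewest(1) = min(1+fewest(0)=1+0=1) = 1
fewest(2) = min(1+fewest(1)=1+1=2) = 2
fewest(3) = min(1+fewest(2)=1+2=3) = 3
fewest(4) = min(1+fewest(3)=1+3=4, 1+fewest(0)=1+0=1) = 1
fewest(5) = min(1+fewest(4)=1+1=2, 1+fewest(1)=1+1=2) = 2
fewest(6) = min(1+fewest(5)=1+2=3, 1+fewest(2)=1+2=3) = 3
fewest(7) = min(1+fewest(6)=1+3=4, 1+fewest(3)=1+3=4) = 4
fewest(8) = min(1+fewest(7)=1+4=5, 1+fewest(4)=1+1=2, 1+fewest(0)=1+0=1) = 1
fewest(9) = min(1+fewest(8)=1+1=2, 1+fewest(5)=1+2=3, 1+fewest(1)=1+1=2) = 2
fewest(10) = min(1+fewest(9)=1+2=3, 1+fewest(6)=1+3=4, 1+fewest(2)=1+2=3) = 3
fewest(11) = min(1+fewest(10)=1+3=4, 1+fewest(7)=1+4=5, 1+fewest(3)=1+3=4, 1+fewest(0)=1+0=1) = 1
fewest(12) = min(1+fewest(11)=1+1=2, 1+fewest(8)=1+1=2, 1+fewest(4)=1+1=2, 1+fewest(1)=1+1=2) = 2
fewest(13) = min(1+fewest(12)=1+2=3, 1+fewest(9)=1+2=3, 1+fewest(5)=1+2=3, 1+fewest(2)=1+2=3) = 3

3


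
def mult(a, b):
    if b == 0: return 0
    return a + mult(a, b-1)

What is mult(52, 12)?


mult(52, 12) = 52 + mult(52, 11)
mult(52, 11) = 52 + mult(52, 10)
mult(52, 10) = 52 + mult(52, 9)
mult(52, 9) = 52 + mult(52, 8)
mult(52, 8) = 52 + mult(52, 7)
mult(52, 7) = 52 + mult(52, 6)
mult(52, 6) = 52 + mult(52, 5)
mult(52, 5) = 52 + mult(52, 4)
mult(52, 4) = 52 + mult(52, 3)
mult(52, 3) = 52 + mult(52, 2)
mult(52, 2) = 52 + mult(52, 1)
mult(52, 1) = 52 + mult(52, 0)
mult(52, 0) = 0  (base case)
Total: 52 + 52 + 52 + 52 + 52 + 52 + 52 + 52 + 52 + 52 + 52 + 52 + 0 = 624

624


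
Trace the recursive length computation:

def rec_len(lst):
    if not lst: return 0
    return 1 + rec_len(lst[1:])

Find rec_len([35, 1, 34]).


rec_len([35, 1, 34]) = 1 + rec_len([1, 34])
rec_len([1, 34]) = 1 + rec_len([34])
rec_len([34]) = 1 + rec_len([])
rec_len([]) = 0  (base case)
Unwinding: 1 + 1 + 1 + 0 = 3

3


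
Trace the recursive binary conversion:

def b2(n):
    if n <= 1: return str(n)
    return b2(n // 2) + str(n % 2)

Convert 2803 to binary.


b2(2803) = b2(1401) + '1'
b2(1401) = b2(700) + '1'
b2(700) = b2(350) + '0'
b2(350) = b2(175) + '0'
b2(175) = b2(87) + '1'
b2(87) = b2(43) + '1'
b2(43) = b2(21) + '1'
b2(21) = b2(10) + '1'
b2(10) = b2(5) + '0'
b2(5) = b2(2) + '1'
b2(2) = b2(1) + '0'
b2(1) = '1'  (base case)
Concatenating: '1' + '0' + '1' + '0' + '1' + '1' + '1' + '1' + '0' + '0' + '1' + '1' = '101011110011'

101011110011


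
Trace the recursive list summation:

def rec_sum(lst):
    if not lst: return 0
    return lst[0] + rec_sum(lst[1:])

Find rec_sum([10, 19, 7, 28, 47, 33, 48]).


rec_sum([10, 19, 7, 28, 47, 33, 48]) = 10 + rec_sum([19, 7, 28, 47, 33, 48])
rec_sum([19, 7, 28, 47, 33, 48]) = 19 + rec_sum([7, 28, 47, 33, 48])
rec_sum([7, 28, 47, 33, 48]) = 7 + rec_sum([28, 47, 33, 48])
rec_sum([28, 47, 33, 48]) = 28 + rec_sum([47, 33, 48])
rec_sum([47, 33, 48]) = 47 + rec_sum([33, 48])
rec_sum([33, 48]) = 33 + rec_sum([48])
rec_sum([48]) = 48 + rec_sum([])
rec_sum([]) = 0  (base case)
Total: 10 + 19 + 7 + 28 + 47 + 33 + 48 + 0 = 192

192


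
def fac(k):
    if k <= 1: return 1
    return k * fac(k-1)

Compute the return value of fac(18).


fac(18)
= 18 * fac(17)
= 18 * 17 * fac(16)
= 18 * 17 * 16 * fac(15)
= 18 * 17 * 16 * 15 * fac(14)
= 18 * 17 * 16 * 15 * 14 * fac(13)
= 18 * 17 * 16 * 15 * 14 * 13 * fac(12)
= 18 * 17 * 16 * 15 * 14 * 13 * 12 * fac(11)
= 18 * 17 * 16 * 15 * 14 * 13 * 12 * 11 * fac(10)
= 18 * 17 * 16 * 15 * 14 * 13 * 12 * 11 * 10 * fac(9)
= 18 * 17 * 16 * 15 * 14 * 13 * 12 * 11 * 10 * 9 * fac(8)
= 18 * 17 * 16 * 15 * 14 * 13 * 12 * 11 * 10 * 9 * 8 * fac(7)
= 18 * 17 * 16 * 15 * 14 * 13 * 12 * 11 * 10 * 9 * 8 * 7 * fac(6)
= 18 * 17 * 16 * 15 * 14 * 13 * 12 * 11 * 10 * 9 * 8 * 7 * 6 * fac(5)
= 18 * 17 * 16 * 15 * 14 * 13 * 12 * 11 * 10 * 9 * 8 * 7 * 6 * 5 * fac(4)
= 18 * 17 * 16 * 15 * 14 * 13 * 12 * 11 * 10 * 9 * 8 * 7 * 6 * 5 * 4 * fac(3)
= 18 * 17 * 16 * 15 * 14 * 13 * 12 * 11 * 10 * 9 * 8 * 7 * 6 * 5 * 4 * 3 * fac(2)
= 18 * 17 * 16 * 15 * 14 * 13 * 12 * 11 * 10 * 9 * 8 * 7 * 6 * 5 * 4 * 3 * 2 * fac(1)
= 18 * 17 * 16 * 15 * 14 * 13 * 12 * 11 * 10 * 9 * 8 * 7 * 6 * 5 * 4 * 3 * 2 * 1
= 6402373705728000

6402373705728000


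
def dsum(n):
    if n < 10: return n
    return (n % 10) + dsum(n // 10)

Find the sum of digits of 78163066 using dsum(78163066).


dsum(78163066) = 6 + dsum(7816306)
dsum(7816306) = 6 + dsum(781630)
dsum(781630) = 0 + dsum(78163)
dsum(78163) = 3 + dsum(7816)
dsum(7816) = 6 + dsum(781)
dsum(781) = 1 + dsum(78)
dsum(78) = 8 + dsum(7)
dsum(7) = 7  (base case)
Total: 6 + 6 + 0 + 3 + 6 + 1 + 8 + 7 = 37

37


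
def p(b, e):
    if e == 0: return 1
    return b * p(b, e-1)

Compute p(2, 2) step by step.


p(2, 2)
= 2 * p(2, 1)
= 2 * 2 * p(2, 0)
= 2 * 2 * 1
= 4

4


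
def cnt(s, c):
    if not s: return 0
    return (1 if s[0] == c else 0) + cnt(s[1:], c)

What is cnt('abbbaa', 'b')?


s[0]='a' != 'b' -> 0
s[0]='b' == 'b' -> 1
s[0]='b' == 'b' -> 1
s[0]='b' == 'b' -> 1
s[0]='a' != 'b' -> 0
s[0]='a' != 'b' -> 0
Sum: 0 + 1 + 1 + 1 + 0 + 0 = 3

3


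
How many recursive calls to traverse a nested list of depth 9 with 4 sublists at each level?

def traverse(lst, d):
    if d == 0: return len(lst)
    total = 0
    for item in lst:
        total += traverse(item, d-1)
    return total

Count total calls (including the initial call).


At depth 0 (root): 1 call
At depth 1: each of 1 parents calls traverse on 4 children = 4 calls
At depth 2: each of 4 parents calls traverse on 4 children = 16 calls
At depth 3: each of 16 parents calls traverse on 4 children = 64 calls
At depth 4: each of 64 parents calls traverse on 4 children = 256 calls
At depth 5: each of 256 parents calls traverse on 4 children = 1024 calls
At depth 6: each of 1024 parents calls traverse on 4 children = 4096 calls
At depth 7: each of 4096 parents calls traverse on 4 children = 16384 calls
At depth 8: each of 16384 parents calls traverse on 4 children = 65536 calls
At depth 9: each of 65536 parents calls traverse on 4 children = 262144 calls
Total: 1 + 4 + 16 + 64 + 256 + 1024 + 4096 + 16384 + 65536 + 262144 = 349525

349525


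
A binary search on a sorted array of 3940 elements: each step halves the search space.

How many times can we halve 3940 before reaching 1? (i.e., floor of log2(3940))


3940 / 2 = 1970
1970 / 2 = 985
985 / 2 = 492
492 / 2 = 246
246 / 2 = 123
123 / 2 = 61
61 / 2 = 30
30 / 2 = 15
15 / 2 = 7
7 / 2 = 3
3 / 2 = 1
Reached 1 after 11 halvings

11


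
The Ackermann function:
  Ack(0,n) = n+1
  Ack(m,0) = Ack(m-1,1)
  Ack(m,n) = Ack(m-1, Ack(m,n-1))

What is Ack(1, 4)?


Ack(1, 4) = Ack(0, Ack(1, 3))
  Ack(1, 3) = Ack(0, Ack(1, 2))
    Ack(1, 2) = Ack(0, Ack(1, 1))
      Ack(1, 1) = Ack(0, Ack(1, 0))
        Ack(1, 0) = Ack(0, 1)
          Ack(0, 1) = 2
        = Ack(0, 2)
        Ack(0, 2) = 3
      = Ack(0, 3)
      Ack(0, 3) = 4
    = Ack(0, 4)
    Ack(0, 4) = 5
  = Ack(0, 5)
  Ack(0, 5) = 6
Result: Ack(1, 4) = 6

6


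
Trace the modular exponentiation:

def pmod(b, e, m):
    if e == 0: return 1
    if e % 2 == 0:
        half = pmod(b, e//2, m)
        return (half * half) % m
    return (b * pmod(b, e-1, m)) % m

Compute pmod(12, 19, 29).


pmod(12, 19, 29): e is odd, compute pmod(12, 18, 29)
  pmod(12, 18, 29): e is even, compute pmod(12, 9, 29)
    pmod(12, 9, 29): e is odd, compute pmod(12, 8, 29)
      pmod(12, 8, 29): e is even, compute pmod(12, 4, 29)
        pmod(12, 4, 29): e is even, compute pmod(12, 2, 29)
          pmod(12, 2, 29): e is even, compute pmod(12, 1, 29)
          pmod(12, 1, 29): e is odd, compute pmod(12, 0, 29)
          pmod(12, 0, 29) = 1
          (12 * 1) % 29 = 12
          half=12, (12*12) % 29 = 28
        half=28, (28*28) % 29 = 1
      half=1, (1*1) % 29 = 1
    (12 * 1) % 29 = 12
  half=12, (12*12) % 29 = 28
(12 * 28) % 29 = 17

17


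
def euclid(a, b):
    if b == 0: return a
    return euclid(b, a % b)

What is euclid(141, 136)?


euclid(141, 136) = euclid(136, 5)
euclid(136, 5) = euclid(5, 1)
euclid(5, 1) = euclid(1, 0)
euclid(1, 0) = 1  (base case)

1
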